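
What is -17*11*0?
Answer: 0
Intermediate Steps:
-17*11*0 = -187*0 = 0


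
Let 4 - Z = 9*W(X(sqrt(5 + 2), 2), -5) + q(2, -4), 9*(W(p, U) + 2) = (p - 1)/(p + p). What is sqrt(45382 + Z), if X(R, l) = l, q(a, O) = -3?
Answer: sqrt(181627)/2 ≈ 213.09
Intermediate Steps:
W(p, U) = -2 + (-1 + p)/(18*p) (W(p, U) = -2 + ((p - 1)/(p + p))/9 = -2 + ((-1 + p)/((2*p)))/9 = -2 + ((-1 + p)*(1/(2*p)))/9 = -2 + ((-1 + p)/(2*p))/9 = -2 + (-1 + p)/(18*p))
Z = 99/4 (Z = 4 - (9*((1/18)*(-1 - 35*2)/2) - 3) = 4 - (9*((1/18)*(1/2)*(-1 - 70)) - 3) = 4 - (9*((1/18)*(1/2)*(-71)) - 3) = 4 - (9*(-71/36) - 3) = 4 - (-71/4 - 3) = 4 - 1*(-83/4) = 4 + 83/4 = 99/4 ≈ 24.750)
sqrt(45382 + Z) = sqrt(45382 + 99/4) = sqrt(181627/4) = sqrt(181627)/2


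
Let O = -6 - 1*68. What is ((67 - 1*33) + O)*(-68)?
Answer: 2720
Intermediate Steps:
O = -74 (O = -6 - 68 = -74)
((67 - 1*33) + O)*(-68) = ((67 - 1*33) - 74)*(-68) = ((67 - 33) - 74)*(-68) = (34 - 74)*(-68) = -40*(-68) = 2720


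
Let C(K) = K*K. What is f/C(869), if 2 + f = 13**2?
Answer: 167/755161 ≈ 0.00022114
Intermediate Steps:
C(K) = K**2
f = 167 (f = -2 + 13**2 = -2 + 169 = 167)
f/C(869) = 167/(869**2) = 167/755161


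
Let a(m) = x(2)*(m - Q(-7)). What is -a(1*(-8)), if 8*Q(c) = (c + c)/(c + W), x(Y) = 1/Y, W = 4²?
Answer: 281/72 ≈ 3.9028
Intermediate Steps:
W = 16
Q(c) = c/(4*(16 + c)) (Q(c) = ((c + c)/(c + 16))/8 = ((2*c)/(16 + c))/8 = (2*c/(16 + c))/8 = c/(4*(16 + c)))
a(m) = 7/72 + m/2 (a(m) = (m - (-7)/(4*(16 - 7)))/2 = (m - (-7)/(4*9))/2 = (m - 1*(-7/36))/2 = (m + 7/36)/2 = (7/36 + m)/2 = 7/72 + m/2)
-a(1*(-8)) = -(7/72 + (1*(-8))/2) = -(7/72 + (½)*(-8)) = -(7/72 - 4) = -1*(-281/72) = 281/72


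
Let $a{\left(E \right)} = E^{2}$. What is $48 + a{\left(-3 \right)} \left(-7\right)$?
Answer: $-15$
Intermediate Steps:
$48 + a{\left(-3 \right)} \left(-7\right) = 48 + \left(-3\right)^{2} \left(-7\right) = 48 + 9 \left(-7\right) = 48 - 63 = -15$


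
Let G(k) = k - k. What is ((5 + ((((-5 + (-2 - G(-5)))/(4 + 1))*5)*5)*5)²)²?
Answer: 835210000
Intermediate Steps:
G(k) = 0
((5 + ((((-5 + (-2 - G(-5)))/(4 + 1))*5)*5)*5)²)² = ((5 + ((((-5 + (-2 - 1*0))/(4 + 1))*5)*5)*5)²)² = ((5 + ((((-5 + (-2 + 0))/5)*5)*5)*5)²)² = ((5 + ((((-5 - 2)*(⅕))*5)*5)*5)²)² = ((5 + ((-7*⅕*5)*5)*5)²)² = ((5 + (-7/5*5*5)*5)²)² = ((5 - 7*5*5)²)² = ((5 - 35*5)²)² = ((5 - 175)²)² = ((-170)²)² = 28900² = 835210000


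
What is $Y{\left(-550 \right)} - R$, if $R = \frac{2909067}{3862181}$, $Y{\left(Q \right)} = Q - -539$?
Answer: $- \frac{45393058}{3862181} \approx -11.753$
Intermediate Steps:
$Y{\left(Q \right)} = 539 + Q$ ($Y{\left(Q \right)} = Q + 539 = 539 + Q$)
$R = \frac{2909067}{3862181}$ ($R = 2909067 \cdot \frac{1}{3862181} = \frac{2909067}{3862181} \approx 0.75322$)
$Y{\left(-550 \right)} - R = \left(539 - 550\right) - \frac{2909067}{3862181} = -11 - \frac{2909067}{3862181} = - \frac{45393058}{3862181}$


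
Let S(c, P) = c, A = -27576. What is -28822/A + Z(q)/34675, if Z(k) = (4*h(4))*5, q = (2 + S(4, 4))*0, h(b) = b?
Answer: 100160893/95619780 ≈ 1.0475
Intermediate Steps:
q = 0 (q = (2 + 4)*0 = 6*0 = 0)
Z(k) = 80 (Z(k) = (4*4)*5 = 16*5 = 80)
-28822/A + Z(q)/34675 = -28822/(-27576) + 80/34675 = -28822*(-1/27576) + 80*(1/34675) = 14411/13788 + 16/6935 = 100160893/95619780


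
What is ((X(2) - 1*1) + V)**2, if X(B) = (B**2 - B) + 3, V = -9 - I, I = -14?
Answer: 81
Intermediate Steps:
V = 5 (V = -9 - 1*(-14) = -9 + 14 = 5)
X(B) = 3 + B**2 - B
((X(2) - 1*1) + V)**2 = (((3 + 2**2 - 1*2) - 1*1) + 5)**2 = (((3 + 4 - 2) - 1) + 5)**2 = ((5 - 1) + 5)**2 = (4 + 5)**2 = 9**2 = 81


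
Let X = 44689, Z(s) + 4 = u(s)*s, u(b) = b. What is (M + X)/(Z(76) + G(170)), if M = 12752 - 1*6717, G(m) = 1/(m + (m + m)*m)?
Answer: 2940470280/334602841 ≈ 8.7879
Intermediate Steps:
Z(s) = -4 + s² (Z(s) = -4 + s*s = -4 + s²)
G(m) = 1/(m + 2*m²) (G(m) = 1/(m + (2*m)*m) = 1/(m + 2*m²))
M = 6035 (M = 12752 - 6717 = 6035)
(M + X)/(Z(76) + G(170)) = (6035 + 44689)/((-4 + 76²) + 1/(170*(1 + 2*170))) = 50724/((-4 + 5776) + 1/(170*(1 + 340))) = 50724/(5772 + (1/170)/341) = 50724/(5772 + (1/170)*(1/341)) = 50724/(5772 + 1/57970) = 50724/(334602841/57970) = 50724*(57970/334602841) = 2940470280/334602841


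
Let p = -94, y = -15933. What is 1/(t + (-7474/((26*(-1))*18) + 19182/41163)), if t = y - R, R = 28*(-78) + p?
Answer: -3210714/43789528097 ≈ -7.3322e-5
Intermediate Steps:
R = -2278 (R = 28*(-78) - 94 = -2184 - 94 = -2278)
t = -13655 (t = -15933 - 1*(-2278) = -15933 + 2278 = -13655)
1/(t + (-7474/((26*(-1))*18) + 19182/41163)) = 1/(-13655 + (-7474/((26*(-1))*18) + 19182/41163)) = 1/(-13655 + (-7474/((-26*18)) + 19182*(1/41163))) = 1/(-13655 + (-7474/(-468) + 6394/13721)) = 1/(-13655 + (-7474*(-1/468) + 6394/13721)) = 1/(-13655 + (3737/234 + 6394/13721)) = 1/(-13655 + 52771573/3210714) = 1/(-43789528097/3210714) = -3210714/43789528097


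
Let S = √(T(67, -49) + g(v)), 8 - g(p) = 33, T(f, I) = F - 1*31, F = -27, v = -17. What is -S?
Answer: -I*√83 ≈ -9.1104*I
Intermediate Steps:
T(f, I) = -58 (T(f, I) = -27 - 1*31 = -27 - 31 = -58)
g(p) = -25 (g(p) = 8 - 1*33 = 8 - 33 = -25)
S = I*√83 (S = √(-58 - 25) = √(-83) = I*√83 ≈ 9.1104*I)
-S = -I*√83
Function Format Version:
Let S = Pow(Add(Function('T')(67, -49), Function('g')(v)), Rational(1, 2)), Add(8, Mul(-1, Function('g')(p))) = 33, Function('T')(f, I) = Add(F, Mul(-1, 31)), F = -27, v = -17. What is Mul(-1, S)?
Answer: Mul(-1, I, Pow(83, Rational(1, 2))) ≈ Mul(-9.1104, I)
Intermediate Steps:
Function('T')(f, I) = -58 (Function('T')(f, I) = Add(-27, Mul(-1, 31)) = Add(-27, -31) = -58)
Function('g')(p) = -25 (Function('g')(p) = Add(8, Mul(-1, 33)) = Add(8, -33) = -25)
S = Mul(I, Pow(83, Rational(1, 2))) (S = Pow(Add(-58, -25), Rational(1, 2)) = Pow(-83, Rational(1, 2)) = Mul(I, Pow(83, Rational(1, 2))) ≈ Mul(9.1104, I))
Mul(-1, S) = Mul(-1, Mul(I, Pow(83, Rational(1, 2)))) = Mul(-1, I, Pow(83, Rational(1, 2)))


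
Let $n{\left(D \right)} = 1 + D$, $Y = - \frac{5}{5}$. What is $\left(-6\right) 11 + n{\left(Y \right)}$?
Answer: $-66$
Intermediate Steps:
$Y = -1$ ($Y = \left(-5\right) \frac{1}{5} = -1$)
$\left(-6\right) 11 + n{\left(Y \right)} = \left(-6\right) 11 + \left(1 - 1\right) = -66 + 0 = -66$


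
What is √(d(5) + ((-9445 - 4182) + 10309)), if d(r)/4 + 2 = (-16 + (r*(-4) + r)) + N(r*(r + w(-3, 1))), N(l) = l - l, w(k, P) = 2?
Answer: 5*I*√138 ≈ 58.737*I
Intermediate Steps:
N(l) = 0
d(r) = -72 - 12*r (d(r) = -8 + 4*((-16 + (r*(-4) + r)) + 0) = -8 + 4*((-16 + (-4*r + r)) + 0) = -8 + 4*((-16 - 3*r) + 0) = -8 + 4*(-16 - 3*r) = -8 + (-64 - 12*r) = -72 - 12*r)
√(d(5) + ((-9445 - 4182) + 10309)) = √((-72 - 12*5) + ((-9445 - 4182) + 10309)) = √((-72 - 60) + (-13627 + 10309)) = √(-132 - 3318) = √(-3450) = 5*I*√138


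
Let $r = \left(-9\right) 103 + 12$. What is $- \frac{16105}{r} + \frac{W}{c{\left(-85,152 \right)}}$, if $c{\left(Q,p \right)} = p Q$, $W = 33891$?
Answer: $\frac{35413267}{2364360} \approx 14.978$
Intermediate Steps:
$r = -915$ ($r = -927 + 12 = -915$)
$c{\left(Q,p \right)} = Q p$
$- \frac{16105}{r} + \frac{W}{c{\left(-85,152 \right)}} = - \frac{16105}{-915} + \frac{33891}{\left(-85\right) 152} = \left(-16105\right) \left(- \frac{1}{915}\right) + \frac{33891}{-12920} = \frac{3221}{183} + 33891 \left(- \frac{1}{12920}\right) = \frac{3221}{183} - \frac{33891}{12920} = \frac{35413267}{2364360}$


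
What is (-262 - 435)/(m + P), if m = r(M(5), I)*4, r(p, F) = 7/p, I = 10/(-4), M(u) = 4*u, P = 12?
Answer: -3485/67 ≈ -52.015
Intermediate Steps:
I = -5/2 (I = 10*(-1/4) = -5/2 ≈ -2.5000)
m = 7/5 (m = (7/((4*5)))*4 = (7/20)*4 = 7/5 ≈ 1.4000)
(-262 - 435)/(m + P) = (-262 - 435)/(7/5 + 12) = -697/67/5 = -697*5/67 = -3485/67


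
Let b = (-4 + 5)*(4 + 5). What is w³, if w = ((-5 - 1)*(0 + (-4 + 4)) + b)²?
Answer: 531441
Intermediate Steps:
b = 9 (b = 1*9 = 9)
w = 81 (w = ((-5 - 1)*(0 + (-4 + 4)) + 9)² = (-6*(0 + 0) + 9)² = (-6*0 + 9)² = (0 + 9)² = 9² = 81)
w³ = 81³ = 531441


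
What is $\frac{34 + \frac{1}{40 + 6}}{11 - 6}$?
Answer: $\frac{313}{46} \approx 6.8043$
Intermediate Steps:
$\frac{34 + \frac{1}{40 + 6}}{11 - 6} = \frac{34 + \frac{1}{46}}{5} = \left(34 + \frac{1}{46}\right) \frac{1}{5} = \frac{1565}{46} \cdot \frac{1}{5} = \frac{313}{46}$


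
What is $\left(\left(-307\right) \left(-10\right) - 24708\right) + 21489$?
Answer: $-149$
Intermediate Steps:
$\left(\left(-307\right) \left(-10\right) - 24708\right) + 21489 = \left(3070 - 24708\right) + 21489 = -21638 + 21489 = -149$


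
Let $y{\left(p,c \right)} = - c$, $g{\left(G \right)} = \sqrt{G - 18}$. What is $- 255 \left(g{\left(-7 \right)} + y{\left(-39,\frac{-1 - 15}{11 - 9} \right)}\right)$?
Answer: $-2040 - 1275 i \approx -2040.0 - 1275.0 i$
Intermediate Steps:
$g{\left(G \right)} = \sqrt{-18 + G}$
$- 255 \left(g{\left(-7 \right)} + y{\left(-39,\frac{-1 - 15}{11 - 9} \right)}\right) = - 255 \left(\sqrt{-18 - 7} - \frac{-1 - 15}{11 - 9}\right) = - 255 \left(\sqrt{-25} - - \frac{16}{2}\right) = - 255 \left(5 i - \left(-16\right) \frac{1}{2}\right) = - 255 \left(5 i - -8\right) = - 255 \left(5 i + 8\right) = - 255 \left(8 + 5 i\right) = -2040 - 1275 i$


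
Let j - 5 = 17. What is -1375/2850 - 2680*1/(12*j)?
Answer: -4445/418 ≈ -10.634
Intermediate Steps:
j = 22 (j = 5 + 17 = 22)
-1375/2850 - 2680*1/(12*j) = -1375/2850 - 2680/((22*1)*12) = -1375*1/2850 - 2680/(22*12) = -55/114 - 2680/264 = -55/114 - 2680*1/264 = -55/114 - 335/33 = -4445/418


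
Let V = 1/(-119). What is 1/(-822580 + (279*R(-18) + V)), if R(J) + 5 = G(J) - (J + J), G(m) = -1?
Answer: -119/96890991 ≈ -1.2282e-6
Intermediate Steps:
R(J) = -6 - 2*J (R(J) = -5 + (-1 - (J + J)) = -5 + (-1 - 2*J) = -6 - 2*J)
V = -1/119 ≈ -0.0084034
1/(-822580 + (279*R(-18) + V)) = 1/(-822580 + (279*(-6 - 2*(-18)) - 1/119)) = 1/(-822580 + (279*(-6 + 36) - 1/119)) = 1/(-822580 + (279*30 - 1/119)) = 1/(-822580 + (8370 - 1/119)) = 1/(-822580 + 996029/119) = 1/(-96890991/119) = -119/96890991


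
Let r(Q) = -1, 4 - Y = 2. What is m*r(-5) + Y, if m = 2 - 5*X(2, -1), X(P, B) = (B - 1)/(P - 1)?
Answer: -10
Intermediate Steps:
Y = 2 (Y = 4 - 1*2 = 4 - 2 = 2)
X(P, B) = (-1 + B)/(-1 + P)
m = 12 (m = 2 - 5*(-1 - 1)/(-1 + 2) = 2 - 5*(-2)/1 = 2 - 5*(-2) = 2 + 10 = 12)
m*r(-5) + Y = 12*(-1) + 2 = -12 + 2 = -10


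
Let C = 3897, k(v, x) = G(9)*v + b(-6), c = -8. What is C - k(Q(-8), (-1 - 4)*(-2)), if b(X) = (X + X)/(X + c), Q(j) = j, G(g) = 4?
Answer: 27497/7 ≈ 3928.1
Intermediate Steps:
b(X) = 2*X/(-8 + X) (b(X) = (X + X)/(X - 8) = (2*X)/(-8 + X) = 2*X/(-8 + X))
k(v, x) = 6/7 + 4*v (k(v, x) = 4*v + 2*(-6)/(-8 - 6) = 4*v + 2*(-6)/(-14) = 4*v + 2*(-6)*(-1/14) = 4*v + 6/7 = 6/7 + 4*v)
C - k(Q(-8), (-1 - 4)*(-2)) = 3897 - (6/7 + 4*(-8)) = 3897 - (6/7 - 32) = 3897 - 1*(-218/7) = 3897 + 218/7 = 27497/7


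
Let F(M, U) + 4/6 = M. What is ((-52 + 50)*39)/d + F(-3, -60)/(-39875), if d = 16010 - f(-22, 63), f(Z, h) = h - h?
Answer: -83224/17410875 ≈ -0.0047800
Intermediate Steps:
f(Z, h) = 0
F(M, U) = -2/3 + M
d = 16010 (d = 16010 - 1*0 = 16010 + 0 = 16010)
((-52 + 50)*39)/d + F(-3, -60)/(-39875) = ((-52 + 50)*39)/16010 + (-2/3 - 3)/(-39875) = -2*39*(1/16010) - 11/3*(-1/39875) = -78*1/16010 + 1/10875 = -39/8005 + 1/10875 = -83224/17410875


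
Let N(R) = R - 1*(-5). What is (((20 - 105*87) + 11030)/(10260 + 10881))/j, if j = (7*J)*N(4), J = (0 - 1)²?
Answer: 1915/1331883 ≈ 0.0014378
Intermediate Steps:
J = 1 (J = (-1)² = 1)
N(R) = 5 + R (N(R) = R + 5 = 5 + R)
j = 63 (j = (7*1)*(5 + 4) = 7*9 = 63)
(((20 - 105*87) + 11030)/(10260 + 10881))/j = (((20 - 105*87) + 11030)/(10260 + 10881))/63 = (((20 - 9135) + 11030)/21141)*(1/63) = ((-9115 + 11030)*(1/21141))*(1/63) = (1915*(1/21141))*(1/63) = (1915/21141)*(1/63) = 1915/1331883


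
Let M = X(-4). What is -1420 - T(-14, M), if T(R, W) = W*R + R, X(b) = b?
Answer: -1462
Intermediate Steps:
M = -4
T(R, W) = R + R*W (T(R, W) = R*W + R = R + R*W)
-1420 - T(-14, M) = -1420 - (-14)*(1 - 4) = -1420 - (-14)*(-3) = -1420 - 1*42 = -1420 - 42 = -1462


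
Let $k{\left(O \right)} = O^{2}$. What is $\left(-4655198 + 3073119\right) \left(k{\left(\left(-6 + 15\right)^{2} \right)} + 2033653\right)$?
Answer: $-3227779724906$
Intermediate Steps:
$\left(-4655198 + 3073119\right) \left(k{\left(\left(-6 + 15\right)^{2} \right)} + 2033653\right) = \left(-4655198 + 3073119\right) \left(\left(\left(-6 + 15\right)^{2}\right)^{2} + 2033653\right) = - 1582079 \left(\left(9^{2}\right)^{2} + 2033653\right) = - 1582079 \left(81^{2} + 2033653\right) = - 1582079 \left(6561 + 2033653\right) = \left(-1582079\right) 2040214 = -3227779724906$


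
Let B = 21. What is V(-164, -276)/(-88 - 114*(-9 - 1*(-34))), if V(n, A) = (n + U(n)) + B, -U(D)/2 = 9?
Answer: 161/2938 ≈ 0.054799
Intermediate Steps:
U(D) = -18 (U(D) = -2*9 = -18)
V(n, A) = 3 + n (V(n, A) = (n - 18) + 21 = (-18 + n) + 21 = 3 + n)
V(-164, -276)/(-88 - 114*(-9 - 1*(-34))) = (3 - 164)/(-88 - 114*(-9 - 1*(-34))) = -161/(-88 - 114*(-9 + 34)) = -161/(-88 - 114*25) = -161/(-88 - 2850) = -161/(-2938) = -161*(-1/2938) = 161/2938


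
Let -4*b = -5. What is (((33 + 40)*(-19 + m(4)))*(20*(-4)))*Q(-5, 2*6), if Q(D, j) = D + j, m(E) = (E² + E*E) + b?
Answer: -582540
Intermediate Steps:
b = 5/4 (b = -¼*(-5) = 5/4 ≈ 1.2500)
m(E) = 5/4 + 2*E² (m(E) = (E² + E*E) + 5/4 = (E² + E²) + 5/4 = 2*E² + 5/4 = 5/4 + 2*E²)
(((33 + 40)*(-19 + m(4)))*(20*(-4)))*Q(-5, 2*6) = (((33 + 40)*(-19 + (5/4 + 2*4²)))*(20*(-4)))*(-5 + 2*6) = ((73*(-19 + (5/4 + 2*16)))*(-80))*(-5 + 12) = ((73*(-19 + (5/4 + 32)))*(-80))*7 = ((73*(-19 + 133/4))*(-80))*7 = ((73*(57/4))*(-80))*7 = ((4161/4)*(-80))*7 = -83220*7 = -582540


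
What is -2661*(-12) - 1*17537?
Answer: 14395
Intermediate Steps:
-2661*(-12) - 1*17537 = 31932 - 17537 = 14395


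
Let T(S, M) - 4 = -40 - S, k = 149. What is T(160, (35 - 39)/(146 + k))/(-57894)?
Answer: 98/28947 ≈ 0.0033855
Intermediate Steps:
T(S, M) = -36 - S (T(S, M) = 4 + (-40 - S) = -36 - S)
T(160, (35 - 39)/(146 + k))/(-57894) = (-36 - 1*160)/(-57894) = (-36 - 160)*(-1/57894) = -196*(-1/57894) = 98/28947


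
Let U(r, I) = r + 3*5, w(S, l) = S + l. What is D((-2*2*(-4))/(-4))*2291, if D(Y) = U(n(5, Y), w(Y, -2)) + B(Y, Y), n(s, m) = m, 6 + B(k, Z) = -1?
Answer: 9164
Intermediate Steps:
B(k, Z) = -7 (B(k, Z) = -6 - 1 = -7)
U(r, I) = 15 + r (U(r, I) = r + 15 = 15 + r)
D(Y) = 8 + Y (D(Y) = (15 + Y) - 7 = 8 + Y)
D((-2*2*(-4))/(-4))*2291 = (8 + (-2*2*(-4))/(-4))*2291 = (8 - 4*(-4)*(-¼))*2291 = (8 + 16*(-¼))*2291 = (8 - 4)*2291 = 4*2291 = 9164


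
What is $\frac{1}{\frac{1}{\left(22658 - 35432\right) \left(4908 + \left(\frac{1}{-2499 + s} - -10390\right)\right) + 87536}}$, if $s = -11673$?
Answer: $- \frac{461367369863}{2362} \approx -1.9533 \cdot 10^{8}$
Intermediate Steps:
$\frac{1}{\frac{1}{\left(22658 - 35432\right) \left(4908 + \left(\frac{1}{-2499 + s} - -10390\right)\right) + 87536}} = \frac{1}{\frac{1}{\left(22658 - 35432\right) \left(4908 + \left(\frac{1}{-2499 - 11673} - -10390\right)\right) + 87536}} = \frac{1}{\frac{1}{- 12774 \left(4908 + \left(\frac{1}{-14172} + 10390\right)\right) + 87536}} = \frac{1}{\frac{1}{- 12774 \left(4908 + \left(- \frac{1}{14172} + 10390\right)\right) + 87536}} = \frac{1}{\frac{1}{- 12774 \left(4908 + \frac{147247079}{14172}\right) + 87536}} = \frac{1}{\frac{1}{\left(-12774\right) \frac{216803255}{14172} + 87536}} = \frac{1}{\frac{1}{- \frac{461574129895}{2362} + 87536}} = \frac{1}{\frac{1}{- \frac{461367369863}{2362}}} = \frac{1}{- \frac{2362}{461367369863}} = - \frac{461367369863}{2362}$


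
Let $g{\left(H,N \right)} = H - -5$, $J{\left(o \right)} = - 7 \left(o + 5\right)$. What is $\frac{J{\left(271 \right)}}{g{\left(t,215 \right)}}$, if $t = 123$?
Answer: $- \frac{483}{32} \approx -15.094$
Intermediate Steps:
$J{\left(o \right)} = -35 - 7 o$ ($J{\left(o \right)} = - 7 \left(5 + o\right) = -35 - 7 o$)
$g{\left(H,N \right)} = 5 + H$ ($g{\left(H,N \right)} = H + 5 = 5 + H$)
$\frac{J{\left(271 \right)}}{g{\left(t,215 \right)}} = \frac{-35 - 1897}{5 + 123} = \frac{-35 - 1897}{128} = \left(-1932\right) \frac{1}{128} = - \frac{483}{32}$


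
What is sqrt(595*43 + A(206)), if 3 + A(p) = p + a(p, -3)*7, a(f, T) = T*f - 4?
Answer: sqrt(21434) ≈ 146.40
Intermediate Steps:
a(f, T) = -4 + T*f
A(p) = -31 - 20*p (A(p) = -3 + (p + (-4 - 3*p)*7) = -3 + (p + (-28 - 21*p)) = -3 + (-28 - 20*p) = -31 - 20*p)
sqrt(595*43 + A(206)) = sqrt(595*43 + (-31 - 20*206)) = sqrt(25585 + (-31 - 4120)) = sqrt(25585 - 4151) = sqrt(21434)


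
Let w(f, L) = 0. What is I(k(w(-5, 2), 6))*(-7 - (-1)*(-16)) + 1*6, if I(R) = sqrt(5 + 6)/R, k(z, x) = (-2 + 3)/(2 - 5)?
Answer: 6 + 69*sqrt(11) ≈ 234.85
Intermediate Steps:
k(z, x) = -1/3 (k(z, x) = 1/(-3) = 1*(-1/3) = -1/3)
I(R) = sqrt(11)/R
I(k(w(-5, 2), 6))*(-7 - (-1)*(-16)) + 1*6 = (sqrt(11)/(-1/3))*(-7 - (-1)*(-16)) + 1*6 = (sqrt(11)*(-3))*(-7 - 1*16) + 6 = (-3*sqrt(11))*(-7 - 16) + 6 = -3*sqrt(11)*(-23) + 6 = 69*sqrt(11) + 6 = 6 + 69*sqrt(11)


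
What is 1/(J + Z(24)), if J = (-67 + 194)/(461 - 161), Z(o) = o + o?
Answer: 300/14527 ≈ 0.020651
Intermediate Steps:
Z(o) = 2*o
J = 127/300 ≈ 0.42333
1/(J + Z(24)) = 1/(127/300 + 2*24) = 1/(127/300 + 48) = 1/(14527/300) = 300/14527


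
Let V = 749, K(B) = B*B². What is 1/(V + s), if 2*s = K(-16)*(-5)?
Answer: 1/10989 ≈ 9.1000e-5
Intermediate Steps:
K(B) = B³
s = 10240 (s = ((-16)³*(-5))/2 = (-4096*(-5))/2 = (½)*20480 = 10240)
1/(V + s) = 1/(749 + 10240) = 1/10989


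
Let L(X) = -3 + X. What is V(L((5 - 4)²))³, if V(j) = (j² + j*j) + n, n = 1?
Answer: 729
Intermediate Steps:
V(j) = 1 + 2*j² (V(j) = (j² + j*j) + 1 = (j² + j²) + 1 = 2*j² + 1 = 1 + 2*j²)
V(L((5 - 4)²))³ = (1 + 2*(-3 + (5 - 4)²)²)³ = (1 + 2*(-3 + 1²)²)³ = (1 + 2*(-3 + 1)²)³ = (1 + 2*(-2)²)³ = (1 + 2*4)³ = (1 + 8)³ = 9³ = 729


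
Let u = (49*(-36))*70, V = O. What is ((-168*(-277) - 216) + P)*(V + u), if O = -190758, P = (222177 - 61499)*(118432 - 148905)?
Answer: 1538601751497012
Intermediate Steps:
P = -4896340694 (P = 160678*(-30473) = -4896340694)
V = -190758
u = -123480 (u = -1764*70 = -123480)
((-168*(-277) - 216) + P)*(V + u) = ((-168*(-277) - 216) - 4896340694)*(-190758 - 123480) = ((46536 - 216) - 4896340694)*(-314238) = (46320 - 4896340694)*(-314238) = -4896294374*(-314238) = 1538601751497012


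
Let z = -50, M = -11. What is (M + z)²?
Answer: 3721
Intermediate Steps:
(M + z)² = (-11 - 50)² = (-61)² = 3721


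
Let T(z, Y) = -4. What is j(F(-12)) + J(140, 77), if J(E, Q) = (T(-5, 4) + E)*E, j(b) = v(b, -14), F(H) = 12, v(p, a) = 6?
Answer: 19046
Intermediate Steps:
j(b) = 6
J(E, Q) = E*(-4 + E) (J(E, Q) = (-4 + E)*E = E*(-4 + E))
j(F(-12)) + J(140, 77) = 6 + 140*(-4 + 140) = 6 + 140*136 = 6 + 19040 = 19046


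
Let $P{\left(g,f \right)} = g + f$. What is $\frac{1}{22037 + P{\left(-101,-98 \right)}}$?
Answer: $\frac{1}{21838} \approx 4.5792 \cdot 10^{-5}$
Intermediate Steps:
$P{\left(g,f \right)} = f + g$
$\frac{1}{22037 + P{\left(-101,-98 \right)}} = \frac{1}{22037 - 199} = \frac{1}{21838}$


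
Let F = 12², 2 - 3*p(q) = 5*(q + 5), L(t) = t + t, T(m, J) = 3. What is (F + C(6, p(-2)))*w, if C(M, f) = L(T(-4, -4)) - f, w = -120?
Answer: -18520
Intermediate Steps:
L(t) = 2*t
p(q) = -23/3 - 5*q/3 (p(q) = ⅔ - 5*(q + 5)/3 = ⅔ - 5*(5 + q)/3 = ⅔ - (25 + 5*q)/3 = ⅔ + (-25/3 - 5*q/3) = -23/3 - 5*q/3)
F = 144
C(M, f) = 6 - f (C(M, f) = 2*3 - f = 6 - f)
(F + C(6, p(-2)))*w = (144 + (6 - (-23/3 - 5/3*(-2))))*(-120) = (144 + (6 - (-23/3 + 10/3)))*(-120) = (144 + (6 - 1*(-13/3)))*(-120) = (144 + (6 + 13/3))*(-120) = (144 + 31/3)*(-120) = (463/3)*(-120) = -18520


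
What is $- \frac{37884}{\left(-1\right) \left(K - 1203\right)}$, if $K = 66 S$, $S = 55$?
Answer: $\frac{12628}{809} \approx 15.609$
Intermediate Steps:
$K = 3630$ ($K = 66 \cdot 55 = 3630$)
$- \frac{37884}{\left(-1\right) \left(K - 1203\right)} = - \frac{37884}{\left(-1\right) \left(3630 - 1203\right)} = - \frac{37884}{\left(-1\right) 2427} = - \frac{37884}{-2427} = \left(-37884\right) \left(- \frac{1}{2427}\right) = \frac{12628}{809}$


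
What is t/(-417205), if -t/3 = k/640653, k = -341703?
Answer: -341703/89094544955 ≈ -3.8353e-6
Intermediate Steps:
t = 341703/213551 (t = -(-1025109)/640653 = -3*(-113901/213551) = 341703/213551 ≈ 1.6001)
t/(-417205) = (341703/213551)/(-417205) = (341703/213551)*(-1/417205) = -341703/89094544955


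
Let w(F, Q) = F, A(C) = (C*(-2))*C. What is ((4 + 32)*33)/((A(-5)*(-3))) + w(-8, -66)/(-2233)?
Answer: 442334/55825 ≈ 7.9236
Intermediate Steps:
A(C) = -2*C² (A(C) = (-2*C)*C = -2*C²)
((4 + 32)*33)/((A(-5)*(-3))) + w(-8, -66)/(-2233) = ((4 + 32)*33)/((-2*(-5)²*(-3))) - 8/(-2233) = (36*33)/((-2*25*(-3))) - 8*(-1/2233) = 1188/((-50*(-3))) + 8/2233 = 1188/150 + 8/2233 = 1188*(1/150) + 8/2233 = 198/25 + 8/2233 = 442334/55825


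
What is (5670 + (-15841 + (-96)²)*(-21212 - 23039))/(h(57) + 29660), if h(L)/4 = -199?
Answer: 293168545/28864 ≈ 10157.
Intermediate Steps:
h(L) = -796 (h(L) = 4*(-199) = -796)
(5670 + (-15841 + (-96)²)*(-21212 - 23039))/(h(57) + 29660) = (5670 + (-15841 + (-96)²)*(-21212 - 23039))/(-796 + 29660) = (5670 + (-15841 + 9216)*(-44251))/28864 = (5670 - 6625*(-44251))*(1/28864) = (5670 + 293162875)*(1/28864) = 293168545*(1/28864) = 293168545/28864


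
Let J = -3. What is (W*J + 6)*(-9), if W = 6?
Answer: 108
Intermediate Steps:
(W*J + 6)*(-9) = (6*(-3) + 6)*(-9) = (-18 + 6)*(-9) = -12*(-9) = 108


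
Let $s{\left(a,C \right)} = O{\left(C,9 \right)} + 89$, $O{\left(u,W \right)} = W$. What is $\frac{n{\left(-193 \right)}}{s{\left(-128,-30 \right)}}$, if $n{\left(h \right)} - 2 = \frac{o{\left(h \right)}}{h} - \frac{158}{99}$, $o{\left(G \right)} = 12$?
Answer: $\frac{3266}{936243} \approx 0.0034884$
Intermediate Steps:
$s{\left(a,C \right)} = 98$ ($s{\left(a,C \right)} = 9 + 89 = 98$)
$n{\left(h \right)} = \frac{40}{99} + \frac{12}{h}$ ($n{\left(h \right)} = 2 + \left(\frac{12}{h} - \frac{158}{99}\right) = 2 - \left(\frac{158}{99} - \frac{12}{h}\right) = \frac{40}{99} + \frac{12}{h}$)
$\frac{n{\left(-193 \right)}}{s{\left(-128,-30 \right)}} = \frac{\frac{40}{99} + \frac{12}{-193}}{98} = \left(\frac{40}{99} + 12 \left(- \frac{1}{193}\right)\right) \frac{1}{98} = \left(\frac{40}{99} - \frac{12}{193}\right) \frac{1}{98} = \frac{6532}{19107} \cdot \frac{1}{98} = \frac{3266}{936243}$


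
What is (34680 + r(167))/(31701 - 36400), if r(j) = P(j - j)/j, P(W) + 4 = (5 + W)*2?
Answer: -5791566/784733 ≈ -7.3803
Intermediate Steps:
P(W) = 6 + 2*W (P(W) = -4 + (5 + W)*2 = -4 + (10 + 2*W) = 6 + 2*W)
r(j) = 6/j (r(j) = (6 + 2*(j - j))/j = (6 + 2*0)/j = (6 + 0)/j = 6/j)
(34680 + r(167))/(31701 - 36400) = (34680 + 6/167)/(31701 - 36400) = (34680 + 6*(1/167))/(-4699) = (34680 + 6/167)*(-1/4699) = (5791566/167)*(-1/4699) = -5791566/784733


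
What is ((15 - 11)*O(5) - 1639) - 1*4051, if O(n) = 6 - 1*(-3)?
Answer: -5654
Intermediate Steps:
O(n) = 9 (O(n) = 6 + 3 = 9)
((15 - 11)*O(5) - 1639) - 1*4051 = ((15 - 11)*9 - 1639) - 1*4051 = (4*9 - 1639) - 4051 = (36 - 1639) - 4051 = -1603 - 4051 = -5654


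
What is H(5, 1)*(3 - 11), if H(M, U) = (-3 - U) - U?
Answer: 40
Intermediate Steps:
H(M, U) = -3 - 2*U
H(5, 1)*(3 - 11) = (-3 - 2*1)*(3 - 11) = (-3 - 2)*(-8) = -5*(-8) = 40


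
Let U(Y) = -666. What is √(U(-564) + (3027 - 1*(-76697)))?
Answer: √79058 ≈ 281.17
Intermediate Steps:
√(U(-564) + (3027 - 1*(-76697))) = √(-666 + (3027 - 1*(-76697))) = √(-666 + (3027 + 76697)) = √(-666 + 79724) = √79058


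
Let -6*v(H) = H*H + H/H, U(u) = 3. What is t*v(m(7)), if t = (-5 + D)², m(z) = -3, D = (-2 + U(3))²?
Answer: -80/3 ≈ -26.667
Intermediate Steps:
D = 1 (D = (-2 + 3)² = 1² = 1)
v(H) = -⅙ - H²/6 (v(H) = -(H*H + H/H)/6 = -(H² + 1)/6 = -(1 + H²)/6 = -⅙ - H²/6)
t = 16 (t = (-5 + 1)² = (-4)² = 16)
t*v(m(7)) = 16*(-⅙ - ⅙*(-3)²) = 16*(-⅙ - ⅙*9) = 16*(-⅙ - 3/2) = 16*(-5/3) = -80/3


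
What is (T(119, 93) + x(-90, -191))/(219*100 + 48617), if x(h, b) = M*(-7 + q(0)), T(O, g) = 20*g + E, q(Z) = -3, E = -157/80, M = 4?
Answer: 145443/5641360 ≈ 0.025782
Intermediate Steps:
E = -157/80 (E = -157*1/80 = -157/80 ≈ -1.9625)
T(O, g) = -157/80 + 20*g (T(O, g) = 20*g - 157/80 = -157/80 + 20*g)
x(h, b) = -40 (x(h, b) = 4*(-7 - 3) = 4*(-10) = -40)
(T(119, 93) + x(-90, -191))/(219*100 + 48617) = ((-157/80 + 20*93) - 40)/(219*100 + 48617) = ((-157/80 + 1860) - 40)/(21900 + 48617) = (148643/80 - 40)/70517 = (145443/80)*(1/70517) = 145443/5641360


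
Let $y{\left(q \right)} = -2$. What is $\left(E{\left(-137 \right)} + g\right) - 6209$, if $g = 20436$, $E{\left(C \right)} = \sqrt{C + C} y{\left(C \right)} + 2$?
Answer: $14229 - 2 i \sqrt{274} \approx 14229.0 - 33.106 i$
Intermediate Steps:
$E{\left(C \right)} = 2 - 2 \sqrt{2} \sqrt{C}$ ($E{\left(C \right)} = \sqrt{C + C} \left(-2\right) + 2 = \sqrt{2 C} \left(-2\right) + 2 = \sqrt{2} \sqrt{C} \left(-2\right) + 2 = - 2 \sqrt{2} \sqrt{C} + 2 = 2 - 2 \sqrt{2} \sqrt{C}$)
$\left(E{\left(-137 \right)} + g\right) - 6209 = \left(\left(2 - 2 \sqrt{2} \sqrt{-137}\right) + 20436\right) - 6209 = \left(\left(2 - 2 \sqrt{2} i \sqrt{137}\right) + 20436\right) - 6209 = \left(\left(2 - 2 i \sqrt{274}\right) + 20436\right) - 6209 = \left(20438 - 2 i \sqrt{274}\right) - 6209 = 14229 - 2 i \sqrt{274}$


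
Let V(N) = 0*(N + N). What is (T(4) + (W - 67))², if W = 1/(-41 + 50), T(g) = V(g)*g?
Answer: 362404/81 ≈ 4474.1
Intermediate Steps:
V(N) = 0 (V(N) = 0*(2*N) = 0)
T(g) = 0 (T(g) = 0*g = 0)
W = ⅑ (W = 1/9 = ⅑ ≈ 0.11111)
(T(4) + (W - 67))² = (0 + (⅑ - 67))² = (0 - 602/9)² = (-602/9)² = 362404/81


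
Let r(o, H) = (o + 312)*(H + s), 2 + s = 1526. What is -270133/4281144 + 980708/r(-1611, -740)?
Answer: -13314464105/12976147464 ≈ -1.0261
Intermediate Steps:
s = 1524 (s = -2 + 1526 = 1524)
r(o, H) = (312 + o)*(1524 + H) (r(o, H) = (o + 312)*(H + 1524) = (312 + o)*(1524 + H))
-270133/4281144 + 980708/r(-1611, -740) = -270133/4281144 + 980708/(475488 + 312*(-740) + 1524*(-1611) - 740*(-1611)) = -270133*1/4281144 + 980708/(475488 - 230880 - 2455164 + 1192140) = -270133/4281144 + 980708/(-1018416) = -270133/4281144 + 980708*(-1/1018416) = -270133/4281144 - 245177/254604 = -13314464105/12976147464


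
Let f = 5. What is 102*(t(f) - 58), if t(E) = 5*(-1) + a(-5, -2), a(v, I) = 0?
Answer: -6426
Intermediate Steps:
t(E) = -5 (t(E) = 5*(-1) + 0 = -5 + 0 = -5)
102*(t(f) - 58) = 102*(-5 - 58) = 102*(-63) = -6426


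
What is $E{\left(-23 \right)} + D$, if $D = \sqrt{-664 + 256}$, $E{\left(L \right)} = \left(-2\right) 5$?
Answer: $-10 + 2 i \sqrt{102} \approx -10.0 + 20.199 i$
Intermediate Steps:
$E{\left(L \right)} = -10$
$D = 2 i \sqrt{102}$ ($D = \sqrt{-408} = 2 i \sqrt{102} \approx 20.199 i$)
$E{\left(-23 \right)} + D = -10 + 2 i \sqrt{102}$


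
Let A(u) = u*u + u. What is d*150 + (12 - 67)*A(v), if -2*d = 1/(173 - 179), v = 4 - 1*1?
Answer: -1295/2 ≈ -647.50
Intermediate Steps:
v = 3 (v = 4 - 1 = 3)
A(u) = u + u² (A(u) = u² + u = u + u²)
d = 1/12 (d = -1/(2*(173 - 179)) = -½/(-6) = -½*(-⅙) = 1/12 ≈ 0.083333)
d*150 + (12 - 67)*A(v) = (1/12)*150 + (12 - 67)*(3*(1 + 3)) = 25/2 - 165*4 = 25/2 - 55*12 = 25/2 - 660 = -1295/2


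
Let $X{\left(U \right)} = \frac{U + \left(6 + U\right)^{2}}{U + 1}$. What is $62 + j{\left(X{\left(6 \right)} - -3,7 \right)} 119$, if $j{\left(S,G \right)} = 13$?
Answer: $1609$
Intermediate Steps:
$X{\left(U \right)} = \frac{U + \left(6 + U\right)^{2}}{1 + U}$
$62 + j{\left(X{\left(6 \right)} - -3,7 \right)} 119 = 62 + 13 \cdot 119 = 62 + 1547 = 1609$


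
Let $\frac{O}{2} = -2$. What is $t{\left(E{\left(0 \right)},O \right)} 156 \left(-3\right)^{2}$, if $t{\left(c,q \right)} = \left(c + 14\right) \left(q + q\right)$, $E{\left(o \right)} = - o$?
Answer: $-157248$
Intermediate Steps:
$O = -4$ ($O = 2 \left(-2\right) = -4$)
$t{\left(c,q \right)} = 2 q \left(14 + c\right)$ ($t{\left(c,q \right)} = \left(14 + c\right) 2 q = 2 q \left(14 + c\right)$)
$t{\left(E{\left(0 \right)},O \right)} 156 \left(-3\right)^{2} = 2 \left(-4\right) \left(14 - 0\right) 156 \left(-3\right)^{2} = 2 \left(-4\right) \left(14 + 0\right) 156 \cdot 9 = 2 \left(-4\right) 14 \cdot 156 \cdot 9 = \left(-112\right) 156 \cdot 9 = \left(-17472\right) 9 = -157248$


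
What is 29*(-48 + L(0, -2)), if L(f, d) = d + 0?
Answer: -1450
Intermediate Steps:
L(f, d) = d
29*(-48 + L(0, -2)) = 29*(-48 - 2) = 29*(-50) = -1450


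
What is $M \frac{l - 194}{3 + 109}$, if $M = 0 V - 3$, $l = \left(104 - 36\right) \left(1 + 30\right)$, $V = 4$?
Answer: $- \frac{2871}{56} \approx -51.268$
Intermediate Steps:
$l = 2108$ ($l = 68 \cdot 31 = 2108$)
$M = -3$ ($M = 0 \cdot 4 - 3 = 0 - 3 = -3$)
$M \frac{l - 194}{3 + 109} = - 3 \frac{2108 - 194}{3 + 109} = - 3 \cdot \frac{1914}{112} = - 3 \cdot 1914 \cdot \frac{1}{112} = \left(-3\right) \frac{957}{56} = - \frac{2871}{56}$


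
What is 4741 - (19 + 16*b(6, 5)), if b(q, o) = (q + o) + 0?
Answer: 4546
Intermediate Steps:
b(q, o) = o + q (b(q, o) = (o + q) + 0 = o + q)
4741 - (19 + 16*b(6, 5)) = 4741 - (19 + 16*(5 + 6)) = 4741 - (19 + 16*11) = 4741 - (19 + 176) = 4741 - 1*195 = 4741 - 195 = 4546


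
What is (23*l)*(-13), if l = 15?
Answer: -4485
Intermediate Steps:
(23*l)*(-13) = (23*15)*(-13) = 345*(-13) = -4485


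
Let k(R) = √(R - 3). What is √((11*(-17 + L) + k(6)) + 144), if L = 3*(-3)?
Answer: √(-142 + √3) ≈ 11.843*I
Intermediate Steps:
k(R) = √(-3 + R)
L = -9
√((11*(-17 + L) + k(6)) + 144) = √((11*(-17 - 9) + √(-3 + 6)) + 144) = √((11*(-26) + √3) + 144) = √((-286 + √3) + 144) = √(-142 + √3)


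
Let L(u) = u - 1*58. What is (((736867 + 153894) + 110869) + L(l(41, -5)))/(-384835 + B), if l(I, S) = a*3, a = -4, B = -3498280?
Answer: -200312/776623 ≈ -0.25793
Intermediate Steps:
l(I, S) = -12 (l(I, S) = -4*3 = -12)
L(u) = -58 + u (L(u) = u - 58 = -58 + u)
(((736867 + 153894) + 110869) + L(l(41, -5)))/(-384835 + B) = (((736867 + 153894) + 110869) + (-58 - 12))/(-384835 - 3498280) = ((890761 + 110869) - 70)/(-3883115) = (1001630 - 70)*(-1/3883115) = 1001560*(-1/3883115) = -200312/776623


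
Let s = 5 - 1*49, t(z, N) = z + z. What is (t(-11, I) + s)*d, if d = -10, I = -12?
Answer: 660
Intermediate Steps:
t(z, N) = 2*z
s = -44 (s = 5 - 49 = -44)
(t(-11, I) + s)*d = (2*(-11) - 44)*(-10) = (-22 - 44)*(-10) = -66*(-10) = 660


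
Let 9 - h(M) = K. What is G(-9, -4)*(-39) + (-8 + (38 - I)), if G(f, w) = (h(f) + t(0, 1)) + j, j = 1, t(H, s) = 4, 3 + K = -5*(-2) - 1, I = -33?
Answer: -249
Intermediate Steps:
K = 6 (K = -3 + (-5*(-2) - 1) = -3 + (10 - 1) = -3 + 9 = 6)
h(M) = 3 (h(M) = 9 - 1*6 = 9 - 6 = 3)
G(f, w) = 8 (G(f, w) = (3 + 4) + 1 = 7 + 1 = 8)
G(-9, -4)*(-39) + (-8 + (38 - I)) = 8*(-39) + (-8 + (38 - 1*(-33))) = -312 + (-8 + (38 + 33)) = -312 + (-8 + 71) = -312 + 63 = -249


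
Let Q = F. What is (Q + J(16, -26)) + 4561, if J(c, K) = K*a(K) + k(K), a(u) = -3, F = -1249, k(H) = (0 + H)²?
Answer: 4066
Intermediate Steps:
k(H) = H²
J(c, K) = K² - 3*K (J(c, K) = K*(-3) + K² = -3*K + K² = K² - 3*K)
Q = -1249
(Q + J(16, -26)) + 4561 = (-1249 - 26*(-3 - 26)) + 4561 = (-1249 - 26*(-29)) + 4561 = (-1249 + 754) + 4561 = -495 + 4561 = 4066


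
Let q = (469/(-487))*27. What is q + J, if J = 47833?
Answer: 23282008/487 ≈ 47807.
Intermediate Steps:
q = -12663/487 (q = (469*(-1/487))*27 = -469/487*27 = -12663/487 ≈ -26.002)
q + J = -12663/487 + 47833 = 23282008/487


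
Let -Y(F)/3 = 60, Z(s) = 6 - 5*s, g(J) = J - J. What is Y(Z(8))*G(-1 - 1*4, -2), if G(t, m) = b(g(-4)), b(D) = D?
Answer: 0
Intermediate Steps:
g(J) = 0
G(t, m) = 0
Y(F) = -180 (Y(F) = -3*60 = -180)
Y(Z(8))*G(-1 - 1*4, -2) = -180*0 = 0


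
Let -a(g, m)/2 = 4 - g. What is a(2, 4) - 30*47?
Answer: -1414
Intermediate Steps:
a(g, m) = -8 + 2*g (a(g, m) = -2*(4 - g) = -8 + 2*g)
a(2, 4) - 30*47 = (-8 + 2*2) - 30*47 = (-8 + 4) - 1410 = -4 - 1410 = -1414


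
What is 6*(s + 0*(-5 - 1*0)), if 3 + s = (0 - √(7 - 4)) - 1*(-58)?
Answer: 330 - 6*√3 ≈ 319.61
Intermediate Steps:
s = 55 - √3 (s = -3 + ((0 - √(7 - 4)) - 1*(-58)) = -3 + ((0 - √3) + 58) = -3 + (-√3 + 58) = -3 + (58 - √3) = 55 - √3 ≈ 53.268)
6*(s + 0*(-5 - 1*0)) = 6*((55 - √3) + 0*(-5 - 1*0)) = 6*((55 - √3) + 0*(-5 + 0)) = 6*((55 - √3) + 0*(-5)) = 6*((55 - √3) + 0) = 6*(55 - √3) = 330 - 6*√3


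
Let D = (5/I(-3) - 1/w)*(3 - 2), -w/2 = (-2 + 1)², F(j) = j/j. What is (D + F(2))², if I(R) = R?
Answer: 1/36 ≈ 0.027778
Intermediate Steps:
F(j) = 1
w = -2 (w = -2*(-2 + 1)² = -2*(-1)² = -2*1 = -2)
D = -7/6 (D = (5/(-3) - 1/(-2))*(3 - 2) = (5*(-⅓) - 1*(-½))*1 = (-5/3 + ½)*1 = -7/6*1 = -7/6 ≈ -1.1667)
(D + F(2))² = (-7/6 + 1)² = (-⅙)² = 1/36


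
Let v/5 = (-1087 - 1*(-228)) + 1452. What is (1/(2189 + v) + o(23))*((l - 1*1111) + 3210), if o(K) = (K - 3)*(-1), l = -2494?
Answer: 40716205/5154 ≈ 7899.9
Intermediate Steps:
v = 2965 (v = 5*((-1087 - 1*(-228)) + 1452) = 5*((-1087 + 228) + 1452) = 5*(-859 + 1452) = 5*593 = 2965)
o(K) = 3 - K (o(K) = (-3 + K)*(-1) = 3 - K)
(1/(2189 + v) + o(23))*((l - 1*1111) + 3210) = (1/(2189 + 2965) + (3 - 1*23))*((-2494 - 1*1111) + 3210) = (1/5154 + (3 - 23))*((-2494 - 1111) + 3210) = (1/5154 - 20)*(-3605 + 3210) = -103079/5154*(-395) = 40716205/5154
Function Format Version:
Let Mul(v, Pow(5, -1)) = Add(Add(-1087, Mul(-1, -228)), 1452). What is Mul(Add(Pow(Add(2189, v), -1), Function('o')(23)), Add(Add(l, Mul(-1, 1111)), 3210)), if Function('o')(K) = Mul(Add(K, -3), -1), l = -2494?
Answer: Rational(40716205, 5154) ≈ 7899.9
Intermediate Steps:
v = 2965 (v = Mul(5, Add(Add(-1087, Mul(-1, -228)), 1452)) = Mul(5, Add(Add(-1087, 228), 1452)) = Mul(5, Add(-859, 1452)) = Mul(5, 593) = 2965)
Function('o')(K) = Add(3, Mul(-1, K)) (Function('o')(K) = Mul(Add(-3, K), -1) = Add(3, Mul(-1, K)))
Mul(Add(Pow(Add(2189, v), -1), Function('o')(23)), Add(Add(l, Mul(-1, 1111)), 3210)) = Mul(Add(Pow(Add(2189, 2965), -1), Add(3, Mul(-1, 23))), Add(Add(-2494, Mul(-1, 1111)), 3210)) = Mul(Add(Pow(5154, -1), Add(3, -23)), Add(Add(-2494, -1111), 3210)) = Mul(Add(Rational(1, 5154), -20), Add(-3605, 3210)) = Mul(Rational(-103079, 5154), -395) = Rational(40716205, 5154)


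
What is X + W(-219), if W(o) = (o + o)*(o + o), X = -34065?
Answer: 157779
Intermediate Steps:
W(o) = 4*o² (W(o) = (2*o)*(2*o) = 4*o²)
X + W(-219) = -34065 + 4*(-219)² = -34065 + 4*47961 = -34065 + 191844 = 157779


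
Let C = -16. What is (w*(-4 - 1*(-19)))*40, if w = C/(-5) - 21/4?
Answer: -1230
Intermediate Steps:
w = -41/20 (w = -16/(-5) - 21/4 = -16*(-⅕) - 21*¼ = 16/5 - 21/4 = -41/20 ≈ -2.0500)
(w*(-4 - 1*(-19)))*40 = -41*(-4 - 1*(-19))/20*40 = -41*(-4 + 19)/20*40 = -41/20*15*40 = -123/4*40 = -1230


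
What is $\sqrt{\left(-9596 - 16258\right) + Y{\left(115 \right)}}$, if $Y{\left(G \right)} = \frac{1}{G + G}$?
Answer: $\frac{i \sqrt{1367676370}}{230} \approx 160.79 i$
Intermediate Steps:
$Y{\left(G \right)} = \frac{1}{2 G}$
$\sqrt{\left(-9596 - 16258\right) + Y{\left(115 \right)}} = \sqrt{\left(-9596 - 16258\right) + \frac{1}{2 \cdot 115}} = \sqrt{-25854 + \frac{1}{2} \cdot \frac{1}{115}} = \sqrt{-25854 + \frac{1}{230}} = \sqrt{- \frac{5946419}{230}} = \frac{i \sqrt{1367676370}}{230}$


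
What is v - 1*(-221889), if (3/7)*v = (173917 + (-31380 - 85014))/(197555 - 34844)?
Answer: 108311745898/488133 ≈ 2.2189e+5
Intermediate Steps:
v = 402661/488133 (v = 7*((173917 + (-31380 - 85014))/(197555 - 34844))/3 = 7*((173917 - 116394)/162711)/3 = 7*(57523*(1/162711))/3 = (7/3)*(57523/162711) = 402661/488133 ≈ 0.82490)
v - 1*(-221889) = 402661/488133 - 1*(-221889) = 402661/488133 + 221889 = 108311745898/488133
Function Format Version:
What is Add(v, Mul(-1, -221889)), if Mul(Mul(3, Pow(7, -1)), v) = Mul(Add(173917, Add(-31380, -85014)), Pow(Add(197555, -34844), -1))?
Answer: Rational(108311745898, 488133) ≈ 2.2189e+5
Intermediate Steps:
v = Rational(402661, 488133) (v = Mul(Rational(7, 3), Mul(Add(173917, Add(-31380, -85014)), Pow(Add(197555, -34844), -1))) = Mul(Rational(7, 3), Mul(Add(173917, -116394), Pow(162711, -1))) = Mul(Rational(7, 3), Mul(57523, Rational(1, 162711))) = Mul(Rational(7, 3), Rational(57523, 162711)) = Rational(402661, 488133) ≈ 0.82490)
Add(v, Mul(-1, -221889)) = Add(Rational(402661, 488133), Mul(-1, -221889)) = Add(Rational(402661, 488133), 221889) = Rational(108311745898, 488133)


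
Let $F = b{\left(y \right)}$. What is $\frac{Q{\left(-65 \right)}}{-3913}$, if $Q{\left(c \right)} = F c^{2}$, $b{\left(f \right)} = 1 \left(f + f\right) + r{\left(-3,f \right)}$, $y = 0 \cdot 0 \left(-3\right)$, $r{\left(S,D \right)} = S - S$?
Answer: $0$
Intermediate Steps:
$r{\left(S,D \right)} = 0$
$y = 0$ ($y = 0 \left(-3\right) = 0$)
$b{\left(f \right)} = 2 f$ ($b{\left(f \right)} = 1 \left(f + f\right) + 0 = 1 \cdot 2 f + 0 = 2 f + 0 = 2 f$)
$F = 0$ ($F = 2 \cdot 0 = 0$)
$Q{\left(c \right)} = 0$ ($Q{\left(c \right)} = 0 c^{2} = 0$)
$\frac{Q{\left(-65 \right)}}{-3913} = \frac{0}{-3913} = 0 \left(- \frac{1}{3913}\right) = 0$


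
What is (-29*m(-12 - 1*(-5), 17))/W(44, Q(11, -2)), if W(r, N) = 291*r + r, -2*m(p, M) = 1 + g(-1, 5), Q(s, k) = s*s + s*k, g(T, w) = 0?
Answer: 29/25696 ≈ 0.0011286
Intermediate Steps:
Q(s, k) = s² + k*s
m(p, M) = -½ (m(p, M) = -(1 + 0)/2 = -½*1 = -½)
W(r, N) = 292*r
(-29*m(-12 - 1*(-5), 17))/W(44, Q(11, -2)) = (-29*(-½))/((292*44)) = (29/2)/12848 = (29/2)*(1/12848) = 29/25696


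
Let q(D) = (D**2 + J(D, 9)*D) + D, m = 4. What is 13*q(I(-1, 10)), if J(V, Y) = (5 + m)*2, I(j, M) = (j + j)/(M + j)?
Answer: -4394/81 ≈ -54.247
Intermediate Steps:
I(j, M) = 2*j/(M + j) (I(j, M) = (2*j)/(M + j) = 2*j/(M + j))
J(V, Y) = 18 (J(V, Y) = (5 + 4)*2 = 9*2 = 18)
q(D) = D**2 + 19*D (q(D) = (D**2 + 18*D) + D = D**2 + 19*D)
13*q(I(-1, 10)) = 13*((2*(-1)/(10 - 1))*(19 + 2*(-1)/(10 - 1))) = 13*((2*(-1)/9)*(19 + 2*(-1)/9)) = 13*((2*(-1)*(1/9))*(19 + 2*(-1)*(1/9))) = 13*(-2*(19 - 2/9)/9) = 13*(-2/9*169/9) = 13*(-338/81) = -4394/81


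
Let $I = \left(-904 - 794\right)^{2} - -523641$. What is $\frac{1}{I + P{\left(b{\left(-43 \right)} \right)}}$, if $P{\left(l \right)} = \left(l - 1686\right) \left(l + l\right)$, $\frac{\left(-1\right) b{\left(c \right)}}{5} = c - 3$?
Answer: $\frac{1}{2737085} \approx 3.6535 \cdot 10^{-7}$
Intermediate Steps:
$b{\left(c \right)} = 15 - 5 c$ ($b{\left(c \right)} = - 5 \left(c - 3\right) = - 5 \left(-3 + c\right) = 15 - 5 c$)
$P{\left(l \right)} = 2 l \left(-1686 + l\right)$ ($P{\left(l \right)} = \left(-1686 + l\right) 2 l = 2 l \left(-1686 + l\right)$)
$I = 3406845$ ($I = \left(-1698\right)^{2} + 523641 = 2883204 + 523641 = 3406845$)
$\frac{1}{I + P{\left(b{\left(-43 \right)} \right)}} = \frac{1}{3406845 + 2 \left(15 - -215\right) \left(-1686 + \left(15 - -215\right)\right)} = \frac{1}{3406845 + 2 \left(15 + 215\right) \left(-1686 + \left(15 + 215\right)\right)} = \frac{1}{3406845 + 2 \cdot 230 \left(-1686 + 230\right)} = \frac{1}{3406845 + 2 \cdot 230 \left(-1456\right)} = \frac{1}{3406845 - 669760} = \frac{1}{2737085}$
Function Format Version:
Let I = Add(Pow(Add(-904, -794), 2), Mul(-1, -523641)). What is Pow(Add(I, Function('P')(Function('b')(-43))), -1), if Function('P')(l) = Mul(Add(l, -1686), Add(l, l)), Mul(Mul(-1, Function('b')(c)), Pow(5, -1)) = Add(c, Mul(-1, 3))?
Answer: Rational(1, 2737085) ≈ 3.6535e-7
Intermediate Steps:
Function('b')(c) = Add(15, Mul(-5, c)) (Function('b')(c) = Mul(-5, Add(c, Mul(-1, 3))) = Mul(-5, Add(c, -3)) = Mul(-5, Add(-3, c)) = Add(15, Mul(-5, c)))
Function('P')(l) = Mul(2, l, Add(-1686, l)) (Function('P')(l) = Mul(Add(-1686, l), Mul(2, l)) = Mul(2, l, Add(-1686, l)))
I = 3406845 (I = Add(Pow(-1698, 2), 523641) = Add(2883204, 523641) = 3406845)
Pow(Add(I, Function('P')(Function('b')(-43))), -1) = Pow(Add(3406845, Mul(2, Add(15, Mul(-5, -43)), Add(-1686, Add(15, Mul(-5, -43))))), -1) = Pow(Add(3406845, Mul(2, Add(15, 215), Add(-1686, Add(15, 215)))), -1) = Pow(Add(3406845, Mul(2, 230, Add(-1686, 230))), -1) = Pow(Add(3406845, Mul(2, 230, -1456)), -1) = Pow(Add(3406845, -669760), -1) = Pow(2737085, -1) = Rational(1, 2737085)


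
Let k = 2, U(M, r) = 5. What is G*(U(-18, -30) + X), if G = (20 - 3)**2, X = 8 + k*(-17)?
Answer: -6069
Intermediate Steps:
X = -26 (X = 8 + 2*(-17) = 8 - 34 = -26)
G = 289 (G = 17**2 = 289)
G*(U(-18, -30) + X) = 289*(5 - 26) = 289*(-21) = -6069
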